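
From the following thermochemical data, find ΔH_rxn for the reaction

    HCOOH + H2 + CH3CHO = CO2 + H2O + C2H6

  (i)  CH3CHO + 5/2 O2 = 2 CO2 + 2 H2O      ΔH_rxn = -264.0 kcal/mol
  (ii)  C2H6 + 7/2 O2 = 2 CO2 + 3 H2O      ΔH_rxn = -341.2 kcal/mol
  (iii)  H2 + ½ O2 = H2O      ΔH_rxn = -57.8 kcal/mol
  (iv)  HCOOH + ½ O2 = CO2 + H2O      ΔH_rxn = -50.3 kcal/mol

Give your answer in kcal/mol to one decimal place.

ΔH_rxn = -30.9 kcal/mol

(i) as written: -264.0 kcal/mol
(ii) reversed: +341.2 kcal/mol
(iii) as written: -57.8 kcal/mol
(iv) as written: -50.3 kcal/mol
Combining the equations, ΔH_rxn = (-264.0) + (+341.2) + (-57.8) + (-50.3) = -30.9 kcal/mol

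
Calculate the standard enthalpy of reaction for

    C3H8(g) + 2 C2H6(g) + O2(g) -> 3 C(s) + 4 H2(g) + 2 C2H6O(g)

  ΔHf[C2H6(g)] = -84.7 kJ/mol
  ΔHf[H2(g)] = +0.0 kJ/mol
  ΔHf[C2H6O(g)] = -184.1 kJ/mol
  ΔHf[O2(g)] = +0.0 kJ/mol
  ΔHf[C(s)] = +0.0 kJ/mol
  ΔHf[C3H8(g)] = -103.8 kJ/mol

ΔH_rxn = -95.0 kJ/mol

ΔH°rxn = Σ nΔHf°(products) − Σ nΔHf°(reactants).
Products: 3·(+0.0) + 4·(+0.0) + 2·(-184.1) = -368.2
Reactants: 1·(-103.8) + 2·(-84.7) + 1·(+0.0) = -273.2
ΔH_rxn = (-368.2) − (-273.2) = -95.0 kJ/mol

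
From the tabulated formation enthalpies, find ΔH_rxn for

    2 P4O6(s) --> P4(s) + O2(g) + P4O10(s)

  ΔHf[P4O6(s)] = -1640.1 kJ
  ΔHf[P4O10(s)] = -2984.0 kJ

ΔH_rxn = 296.2 kJ

Products: 1·(+0.0) + 1·(+0.0) + 1·(-2984.0) = -2984.0
Reactants: 2·(-1640.1) = -3280.2
ΔH_rxn = (-2984.0) − (-3280.2) = 296.2 kJ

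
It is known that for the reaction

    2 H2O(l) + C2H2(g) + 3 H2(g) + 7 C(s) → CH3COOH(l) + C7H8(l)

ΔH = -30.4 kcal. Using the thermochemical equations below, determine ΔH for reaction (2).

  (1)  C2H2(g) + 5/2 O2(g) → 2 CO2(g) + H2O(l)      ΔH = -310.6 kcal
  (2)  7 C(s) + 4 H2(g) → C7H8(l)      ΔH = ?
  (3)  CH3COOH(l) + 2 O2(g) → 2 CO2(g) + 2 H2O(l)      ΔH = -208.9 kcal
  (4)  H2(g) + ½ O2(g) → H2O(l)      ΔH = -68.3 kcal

ΔH = 3.0 kcal

(1) as written (C2H2(g) already on the reactant side): -310.6 kcal
(2) as written (C7H8(l) already on the product side): contributes x
(3) reversed (reverse to put CH3COOH(l) on the product side): +208.9 kcal
(4) reversed: +68.3 kcal
-30.4 = (-310.6) + (+208.9) + (+68.3) + x
x = (-30.4 − (-33.4)) / (1) = 3.0 kcal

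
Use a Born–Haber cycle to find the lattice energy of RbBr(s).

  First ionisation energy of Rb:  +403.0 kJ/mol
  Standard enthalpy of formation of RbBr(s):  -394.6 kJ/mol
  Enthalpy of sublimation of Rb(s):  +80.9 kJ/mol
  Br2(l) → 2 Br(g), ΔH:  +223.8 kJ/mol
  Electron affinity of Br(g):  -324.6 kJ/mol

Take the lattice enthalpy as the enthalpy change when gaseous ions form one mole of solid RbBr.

U = -665.8 kJ/mol

ΔHf° = 1·ΔHsub + 1·(ΣIE) + 1/2·D(Br2) + 1·EA + U
-394.6 = 1·(+80.9) + 1·(+403.0) + 1/2·(+223.8) + 1·(-324.6) + U
U = -394.6 − (+271.2) = -665.8 kJ/mol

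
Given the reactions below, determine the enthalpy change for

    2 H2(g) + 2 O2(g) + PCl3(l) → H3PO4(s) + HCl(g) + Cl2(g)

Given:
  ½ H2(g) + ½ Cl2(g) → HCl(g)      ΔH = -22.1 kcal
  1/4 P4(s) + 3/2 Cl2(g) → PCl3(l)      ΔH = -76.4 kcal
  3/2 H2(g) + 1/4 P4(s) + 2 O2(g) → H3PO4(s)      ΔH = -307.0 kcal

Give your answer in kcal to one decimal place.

equation 1 as written (HCl(g) already on the product side): -22.1 kcal
equation 2 reversed (reverse to put PCl3(l) on the reactant side): +76.4 kcal
equation 3 as written (H3PO4(s) already on the product side): -307.0 kcal
ΔH = (1)·(-22.1) + (-1)·(-76.4) + (1)·(-307.0) = -252.7 kcal

ΔH = -252.7 kcal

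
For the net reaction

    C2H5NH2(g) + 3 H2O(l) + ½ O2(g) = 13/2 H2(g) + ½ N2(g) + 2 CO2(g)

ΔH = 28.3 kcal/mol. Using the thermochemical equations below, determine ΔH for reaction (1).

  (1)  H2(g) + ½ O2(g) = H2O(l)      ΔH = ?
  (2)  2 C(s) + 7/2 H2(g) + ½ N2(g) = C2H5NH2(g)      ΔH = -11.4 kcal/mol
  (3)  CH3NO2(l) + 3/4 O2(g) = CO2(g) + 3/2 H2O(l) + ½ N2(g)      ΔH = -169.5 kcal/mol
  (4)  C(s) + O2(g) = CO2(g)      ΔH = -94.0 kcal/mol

ΔH = -68.3 kcal/mol

(1) reversed and × 3: contributes −3·x
(2) reversed (reverse to put C2H5NH2(g) on the reactant side): +11.4 kcal/mol
(3): not needed (CH3NO2(l) appears nowhere else).
(4) × 2: (2)·(-94.0) = -188.0 kcal/mol
+28.3 = (+11.4) + (-188.0) − 3·x
x = (+28.3 − (-176.6)) / (-3) = -68.3 kcal/mol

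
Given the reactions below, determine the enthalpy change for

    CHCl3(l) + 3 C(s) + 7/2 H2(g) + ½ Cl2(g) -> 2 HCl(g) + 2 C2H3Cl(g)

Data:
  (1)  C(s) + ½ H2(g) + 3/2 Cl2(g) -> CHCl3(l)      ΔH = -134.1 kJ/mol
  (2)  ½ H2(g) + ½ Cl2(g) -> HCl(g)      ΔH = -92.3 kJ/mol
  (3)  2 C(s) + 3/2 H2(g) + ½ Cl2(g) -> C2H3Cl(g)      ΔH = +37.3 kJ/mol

ΔH = 24.1 kJ/mol

(1) reversed: +134.1 kJ/mol
(2) × 2: (2)·(-92.3) = -184.6 kJ/mol
(3) × 2: (2)·(+37.3) = +74.6 kJ/mol
ΔH = (-1)·(-134.1) + (2)·(-92.3) + (2)·(+37.3) = 24.1 kJ/mol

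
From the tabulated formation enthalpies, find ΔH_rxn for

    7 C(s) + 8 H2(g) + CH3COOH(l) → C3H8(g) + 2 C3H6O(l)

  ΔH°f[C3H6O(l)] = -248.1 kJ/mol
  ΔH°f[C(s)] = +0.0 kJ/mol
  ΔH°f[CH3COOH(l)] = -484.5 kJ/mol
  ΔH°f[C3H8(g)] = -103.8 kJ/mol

ΔH_rxn = -115.5 kJ/mol

Products: 1·(-103.8) + 2·(-248.1) = -600.0
Reactants: 7·(+0.0) + 8·(+0.0) + 1·(-484.5) = -484.5
ΔH_rxn = (-600.0) − (-484.5) = -115.5 kJ/mol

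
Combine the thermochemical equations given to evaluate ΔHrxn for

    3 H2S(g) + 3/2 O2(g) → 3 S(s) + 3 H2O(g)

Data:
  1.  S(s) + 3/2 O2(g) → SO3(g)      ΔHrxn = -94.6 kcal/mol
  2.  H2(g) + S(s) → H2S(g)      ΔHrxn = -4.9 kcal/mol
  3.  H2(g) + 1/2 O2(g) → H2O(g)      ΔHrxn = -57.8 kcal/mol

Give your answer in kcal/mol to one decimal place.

eq. 1: not needed (SO3(g) appears nowhere else).
eq. 2 reversed and × 3 (H2S(g) must end up as a reactant; scale by 3 for the 3 H2S(g)): (-3)·(-4.9) = +14.7 kcal/mol
eq. 3 × 3 (scale by 3 for the 3 H2O(g)): (3)·(-57.8) = -173.4 kcal/mol
By Hess's law, ΔHrxn = (-3)·(-4.9) + (3)·(-57.8) = -158.7 kcal/mol

ΔHrxn = -158.7 kcal/mol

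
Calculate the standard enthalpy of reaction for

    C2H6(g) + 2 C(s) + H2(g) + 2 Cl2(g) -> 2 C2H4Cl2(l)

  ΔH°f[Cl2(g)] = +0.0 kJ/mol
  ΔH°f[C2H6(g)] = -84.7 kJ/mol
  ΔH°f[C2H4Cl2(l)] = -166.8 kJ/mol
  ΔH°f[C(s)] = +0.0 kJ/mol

Products: 2·(-166.8) = -333.6
Reactants: 1·(-84.7) + 2·(+0.0) + 1·(+0.0) + 2·(+0.0) = -84.7
ΔH° = (-333.6) − (-84.7) = -248.9 kJ/mol

ΔH° = -248.9 kJ/mol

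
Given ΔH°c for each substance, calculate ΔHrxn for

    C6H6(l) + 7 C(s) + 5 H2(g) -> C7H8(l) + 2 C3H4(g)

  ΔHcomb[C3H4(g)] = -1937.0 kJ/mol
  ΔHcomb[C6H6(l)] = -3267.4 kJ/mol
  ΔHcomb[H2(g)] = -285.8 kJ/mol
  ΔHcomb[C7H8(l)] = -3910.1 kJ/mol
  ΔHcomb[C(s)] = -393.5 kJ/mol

Using ΔH = Σ nΔHc°(reactants) − Σ nΔHc°(products):
= [1·(-3267.4) + 7·(-393.5) + 5·(-285.8)] − [1·(-3910.1) + 2·(-1937.0)]
= 333.2 kJ/mol

ΔHrxn = 333.2 kJ/mol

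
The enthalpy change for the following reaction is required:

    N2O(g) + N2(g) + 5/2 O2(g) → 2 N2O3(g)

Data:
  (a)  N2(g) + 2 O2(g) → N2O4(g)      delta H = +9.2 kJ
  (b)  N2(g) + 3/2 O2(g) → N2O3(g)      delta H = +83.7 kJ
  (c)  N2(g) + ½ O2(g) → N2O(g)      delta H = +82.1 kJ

(a): not needed (N2O4(g) appears nowhere else).
(b) × 2 (scale by 2 for the 2 N2O3(g)): (2)·(+83.7) = +167.4 kJ
(c) reversed (reverse to put N2O(g) on the reactant side): -82.1 kJ
Since enthalpy is a state function, delta H = (2)·(+83.7) + (-1)·(+82.1) = 85.3 kJ

delta H = 85.3 kJ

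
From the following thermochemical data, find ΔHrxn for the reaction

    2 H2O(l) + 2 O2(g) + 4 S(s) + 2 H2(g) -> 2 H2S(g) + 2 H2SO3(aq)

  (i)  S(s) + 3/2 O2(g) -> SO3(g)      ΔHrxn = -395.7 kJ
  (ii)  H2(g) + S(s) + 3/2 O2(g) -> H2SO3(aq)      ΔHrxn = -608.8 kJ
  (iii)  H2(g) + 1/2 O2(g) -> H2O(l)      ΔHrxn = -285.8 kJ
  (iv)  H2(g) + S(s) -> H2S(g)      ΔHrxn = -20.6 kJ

(i): not needed (SO3(g) appears nowhere else).
(ii) × 2 (scale by 2 for the 2 H2SO3(aq)): (2)·(-608.8) = -1217.6 kJ
(iii) reversed and × 2 (reverse to put H2O(l) on the reactant side; ×2 to match 2 H2O(l) in the target): (-2)·(-285.8) = +571.6 kJ
(iv) × 2 (scale by 2 for the 2 H2S(g)): (2)·(-20.6) = -41.2 kJ
ΔHrxn = (-1217.6) + (+571.6) + (-41.2) = -687.2 kJ

ΔHrxn = -687.2 kJ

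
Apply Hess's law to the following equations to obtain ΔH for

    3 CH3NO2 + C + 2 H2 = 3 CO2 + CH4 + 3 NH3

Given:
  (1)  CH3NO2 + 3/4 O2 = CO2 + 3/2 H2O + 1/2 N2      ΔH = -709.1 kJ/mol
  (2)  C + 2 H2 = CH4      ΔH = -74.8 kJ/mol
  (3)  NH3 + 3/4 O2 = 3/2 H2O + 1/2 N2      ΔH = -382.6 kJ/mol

(1) × 3: (3)·(-709.1) = -2127.3 kJ/mol
(2) as written: -74.8 kJ/mol
(3) reversed and × 3: (-3)·(-382.6) = +1147.8 kJ/mol
ΔH = (-2127.3) + (-74.8) + (+1147.8) = -1054.3 kJ/mol

ΔH = -1054.3 kJ/mol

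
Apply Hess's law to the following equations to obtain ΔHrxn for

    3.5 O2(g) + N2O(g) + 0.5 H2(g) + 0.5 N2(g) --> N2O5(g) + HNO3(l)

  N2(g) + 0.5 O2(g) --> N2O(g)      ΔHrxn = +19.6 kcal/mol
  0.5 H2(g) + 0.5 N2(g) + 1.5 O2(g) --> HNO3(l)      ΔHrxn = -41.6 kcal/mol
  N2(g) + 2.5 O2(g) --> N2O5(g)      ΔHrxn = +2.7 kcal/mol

ΔHrxn = -58.5 kcal/mol

equation 1 reversed: -19.6 kcal/mol
equation 2 as written: -41.6 kcal/mol
equation 3 as written: +2.7 kcal/mol
Since enthalpy is a state function, ΔHrxn = (-1)·(+19.6) + (1)·(-41.6) + (1)·(+2.7) = -58.5 kcal/mol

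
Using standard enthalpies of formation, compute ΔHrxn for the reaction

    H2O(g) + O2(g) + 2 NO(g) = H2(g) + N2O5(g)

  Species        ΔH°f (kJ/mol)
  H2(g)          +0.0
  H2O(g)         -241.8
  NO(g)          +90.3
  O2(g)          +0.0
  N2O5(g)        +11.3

ΔHrxn = 72.5 kJ/mol

ΔH°rxn = Σ nΔHf°(products) − Σ nΔHf°(reactants).
Products: 1·(+0.0) + 1·(+11.3) = +11.3
Reactants: 1·(-241.8) + 1·(+0.0) + 2·(+90.3) = -61.2
ΔHrxn = (+11.3) − (-61.2) = 72.5 kJ/mol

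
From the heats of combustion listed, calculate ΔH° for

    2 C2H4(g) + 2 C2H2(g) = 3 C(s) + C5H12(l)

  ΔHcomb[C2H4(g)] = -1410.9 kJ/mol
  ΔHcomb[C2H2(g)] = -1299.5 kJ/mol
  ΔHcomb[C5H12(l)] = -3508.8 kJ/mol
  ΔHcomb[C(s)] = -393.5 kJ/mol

ΔH° = -731.5 kJ/mol

With combustion enthalpies, reactants minus products:
= [2·(-1410.9) + 2·(-1299.5)] − [3·(-393.5) + 1·(-3508.8)]
= -731.5 kJ/mol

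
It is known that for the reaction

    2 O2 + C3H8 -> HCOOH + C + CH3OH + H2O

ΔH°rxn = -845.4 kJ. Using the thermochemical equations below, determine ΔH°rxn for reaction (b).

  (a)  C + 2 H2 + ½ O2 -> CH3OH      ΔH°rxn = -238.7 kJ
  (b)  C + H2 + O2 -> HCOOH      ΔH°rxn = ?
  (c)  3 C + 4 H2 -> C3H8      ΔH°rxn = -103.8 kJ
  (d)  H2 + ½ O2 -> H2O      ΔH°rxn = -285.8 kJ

ΔH°rxn = -424.7 kJ

(a) as written (CH3OH already on the product side): -238.7 kJ
(b) as written (HCOOH already on the product side): contributes x
(c) reversed (reverse to put C3H8 on the reactant side): +103.8 kJ
(d) as written (H2O already on the product side): -285.8 kJ
-845.4 = (-238.7) + (+103.8) + (-285.8) + x
x = (-845.4 − (-420.7)) / (1) = -424.7 kJ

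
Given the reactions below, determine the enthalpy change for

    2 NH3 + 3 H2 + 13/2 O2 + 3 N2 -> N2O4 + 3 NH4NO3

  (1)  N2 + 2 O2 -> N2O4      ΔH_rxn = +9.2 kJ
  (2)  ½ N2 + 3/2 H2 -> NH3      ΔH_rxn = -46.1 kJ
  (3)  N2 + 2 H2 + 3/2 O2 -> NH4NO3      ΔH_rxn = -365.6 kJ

(1) as written: +9.2 kJ
(2) reversed and × 2: (-2)·(-46.1) = +92.2 kJ
(3) × 3: (3)·(-365.6) = -1096.8 kJ
ΔH_rxn = (+9.2) + (+92.2) + (-1096.8) = -995.4 kJ

ΔH_rxn = -995.4 kJ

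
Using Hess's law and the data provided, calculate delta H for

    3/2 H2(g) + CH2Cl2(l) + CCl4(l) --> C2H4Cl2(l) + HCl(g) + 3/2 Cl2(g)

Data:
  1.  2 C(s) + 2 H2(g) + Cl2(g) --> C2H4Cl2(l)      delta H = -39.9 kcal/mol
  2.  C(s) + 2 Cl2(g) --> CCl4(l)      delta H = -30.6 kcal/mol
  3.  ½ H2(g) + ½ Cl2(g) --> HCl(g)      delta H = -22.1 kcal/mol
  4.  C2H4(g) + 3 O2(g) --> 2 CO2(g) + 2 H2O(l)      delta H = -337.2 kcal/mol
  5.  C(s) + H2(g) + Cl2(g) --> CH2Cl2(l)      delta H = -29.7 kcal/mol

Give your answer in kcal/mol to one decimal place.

eq. 1 as written (C2H4Cl2(l) already on the product side): -39.9 kcal/mol
eq. 2 reversed (reverse to put CCl4(l) on the reactant side): +30.6 kcal/mol
eq. 3 as written (HCl(g) already on the product side): -22.1 kcal/mol
eq. 4: not needed (CO2(g) appears nowhere else).
eq. 5 reversed (reverse to put CH2Cl2(l) on the reactant side): +29.7 kcal/mol
By Hess's law, delta H = (1)·(-39.9) + (-1)·(-30.6) + (1)·(-22.1) + (-1)·(-29.7) = -1.7 kcal/mol

delta H = -1.7 kcal/mol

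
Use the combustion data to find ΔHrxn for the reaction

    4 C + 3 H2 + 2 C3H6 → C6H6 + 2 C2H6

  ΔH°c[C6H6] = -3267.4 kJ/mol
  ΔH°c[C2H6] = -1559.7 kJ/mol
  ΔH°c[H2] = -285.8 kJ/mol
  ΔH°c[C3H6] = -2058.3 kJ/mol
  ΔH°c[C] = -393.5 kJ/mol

With combustion enthalpies, reactants minus products:
= [4·(-393.5) + 3·(-285.8) + 2·(-2058.3)] − [1·(-3267.4) + 2·(-1559.7)]
= -161.2 kJ/mol

ΔHrxn = -161.2 kJ/mol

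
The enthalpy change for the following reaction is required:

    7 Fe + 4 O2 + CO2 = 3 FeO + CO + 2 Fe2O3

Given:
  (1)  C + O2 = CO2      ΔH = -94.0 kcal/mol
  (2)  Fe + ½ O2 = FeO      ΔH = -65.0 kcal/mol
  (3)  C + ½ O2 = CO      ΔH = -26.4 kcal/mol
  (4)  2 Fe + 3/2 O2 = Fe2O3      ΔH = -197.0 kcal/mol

(1) reversed (CO2 must end up as a reactant): +94.0 kcal/mol
(2) × 3 (scale by 3 for the 3 FeO): (3)·(-65.0) = -195.0 kcal/mol
(3) as written (CO already on the product side): -26.4 kcal/mol
(4) × 2 (×2 to match 2 Fe2O3 in the target): (2)·(-197.0) = -394.0 kcal/mol
Combining the equations, ΔH = (-1)·(-94.0) + (3)·(-65.0) + (1)·(-26.4) + (2)·(-197.0) = -521.4 kcal/mol

ΔH = -521.4 kcal/mol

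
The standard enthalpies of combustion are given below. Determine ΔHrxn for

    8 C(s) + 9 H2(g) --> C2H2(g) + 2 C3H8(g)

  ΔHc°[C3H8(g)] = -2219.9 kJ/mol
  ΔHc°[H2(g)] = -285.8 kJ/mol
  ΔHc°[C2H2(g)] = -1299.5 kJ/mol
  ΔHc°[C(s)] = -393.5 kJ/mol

With combustion enthalpies, reactants minus products:
= [8·(-393.5) + 9·(-285.8)] − [1·(-1299.5) + 2·(-2219.9)]
= 19.1 kJ/mol

ΔHrxn = 19.1 kJ/mol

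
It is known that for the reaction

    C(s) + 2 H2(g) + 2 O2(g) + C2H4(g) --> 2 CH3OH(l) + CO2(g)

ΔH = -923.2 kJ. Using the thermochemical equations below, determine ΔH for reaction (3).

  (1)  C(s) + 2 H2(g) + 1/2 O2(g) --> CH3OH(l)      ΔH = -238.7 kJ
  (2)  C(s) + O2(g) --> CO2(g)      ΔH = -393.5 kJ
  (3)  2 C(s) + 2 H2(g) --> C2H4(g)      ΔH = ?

ΔH = 52.3 kJ

(1) × 2 (×2 to match 2 CH3OH(l) in the target): (2)·(-238.7) = -477.4 kJ
(2) as written (CO2(g) already on the product side): -393.5 kJ
(3) reversed (C2H4(g) must end up as a reactant): contributes −x
-923.2 = (-477.4) + (-393.5) − x
x = (-923.2 − (-870.9)) / (-1) = 52.3 kJ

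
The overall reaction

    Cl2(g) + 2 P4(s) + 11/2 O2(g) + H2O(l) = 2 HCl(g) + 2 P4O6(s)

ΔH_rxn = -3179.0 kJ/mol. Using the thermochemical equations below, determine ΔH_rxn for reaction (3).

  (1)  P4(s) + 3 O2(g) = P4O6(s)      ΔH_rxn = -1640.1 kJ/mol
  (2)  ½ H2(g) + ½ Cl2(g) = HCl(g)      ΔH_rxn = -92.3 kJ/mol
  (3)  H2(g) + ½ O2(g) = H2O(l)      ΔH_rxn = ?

ΔH_rxn = -285.8 kJ/mol

(1) × 2: (2)·(-1640.1) = -3280.2 kJ/mol
(2) × 2: (2)·(-92.3) = -184.6 kJ/mol
(3) reversed: contributes −x
-3179.0 = (-3280.2) + (-184.6) − x
x = (-3179.0 − (-3464.8)) / (-1) = -285.8 kJ/mol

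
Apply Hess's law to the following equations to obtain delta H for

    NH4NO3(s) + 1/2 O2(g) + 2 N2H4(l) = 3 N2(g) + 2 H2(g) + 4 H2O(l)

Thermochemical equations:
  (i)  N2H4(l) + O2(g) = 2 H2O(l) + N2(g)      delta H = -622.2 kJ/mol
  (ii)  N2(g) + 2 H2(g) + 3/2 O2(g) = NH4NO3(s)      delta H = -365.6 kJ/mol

delta H = -878.8 kJ/mol

(i) × 2 (×2 to match 2 N2H4(l) in the target): (2)·(-622.2) = -1244.4 kJ/mol
(ii) reversed (NH4NO3(s) must end up as a reactant): +365.6 kJ/mol
By Hess's law, delta H = (2)·(-622.2) + (-1)·(-365.6) = -878.8 kJ/mol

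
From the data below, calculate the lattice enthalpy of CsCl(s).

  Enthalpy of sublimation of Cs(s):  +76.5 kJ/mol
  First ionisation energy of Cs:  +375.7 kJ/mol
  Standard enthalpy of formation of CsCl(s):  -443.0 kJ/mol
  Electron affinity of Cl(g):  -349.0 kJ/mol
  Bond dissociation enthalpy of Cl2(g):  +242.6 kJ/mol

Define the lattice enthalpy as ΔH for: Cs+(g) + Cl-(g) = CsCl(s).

U = -667.5 kJ/mol

ΔHf° = 1·ΔHsub + 1·(ΣIE) + 1/2·D(Cl2) + 1·EA + U
-443.0 = 1·(+76.5) + 1·(+375.7) + 1/2·(+242.6) + 1·(-349.0) + U
U = -443.0 − (+224.5) = -667.5 kJ/mol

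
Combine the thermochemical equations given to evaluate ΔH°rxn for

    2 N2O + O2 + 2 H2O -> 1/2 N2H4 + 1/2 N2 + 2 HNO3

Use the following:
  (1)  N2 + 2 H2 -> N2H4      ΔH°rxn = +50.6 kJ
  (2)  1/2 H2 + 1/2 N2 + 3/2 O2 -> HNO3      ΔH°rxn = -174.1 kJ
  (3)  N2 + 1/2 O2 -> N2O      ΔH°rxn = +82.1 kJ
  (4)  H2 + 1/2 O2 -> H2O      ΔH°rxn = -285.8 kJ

(1) × 1/2: (1/2)·(+50.6) = +25.3 kJ
(2) × 2: (2)·(-174.1) = -348.2 kJ
(3) reversed and × 2: (-2)·(+82.1) = -164.2 kJ
(4) reversed and × 2: (-2)·(-285.8) = +571.6 kJ
Summing the manipulated equations, ΔH°rxn = (+25.3) + (-348.2) + (-164.2) + (+571.6) = 84.5 kJ

ΔH°rxn = 84.5 kJ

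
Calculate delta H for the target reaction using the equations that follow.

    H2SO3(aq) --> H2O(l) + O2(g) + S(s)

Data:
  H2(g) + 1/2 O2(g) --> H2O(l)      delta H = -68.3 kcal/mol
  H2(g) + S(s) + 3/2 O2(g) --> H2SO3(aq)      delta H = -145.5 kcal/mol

delta H = 77.2 kcal/mol

equation 1 as written (H2O(l) already on the product side): -68.3 kcal/mol
equation 2 reversed (H2SO3(aq) must end up as a reactant): +145.5 kcal/mol
Summing the manipulated equations, delta H = (1)·(-68.3) + (-1)·(-145.5) = 77.2 kcal/mol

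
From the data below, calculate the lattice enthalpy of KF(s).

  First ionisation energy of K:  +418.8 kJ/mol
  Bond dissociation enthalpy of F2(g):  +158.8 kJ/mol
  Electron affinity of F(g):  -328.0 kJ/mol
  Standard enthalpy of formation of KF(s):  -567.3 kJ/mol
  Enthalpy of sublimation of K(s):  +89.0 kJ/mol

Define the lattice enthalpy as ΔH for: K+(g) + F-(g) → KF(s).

U = -826.5 kJ/mol

ΔHf° = 1·ΔHsub + 1·(ΣIE) + 1/2·D(F2) + 1·EA + U
-567.3 = 1·(+89.0) + 1·(+418.8) + 1/2·(+158.8) + 1·(-328.0) + U
U = -567.3 − (+259.2) = -826.5 kJ/mol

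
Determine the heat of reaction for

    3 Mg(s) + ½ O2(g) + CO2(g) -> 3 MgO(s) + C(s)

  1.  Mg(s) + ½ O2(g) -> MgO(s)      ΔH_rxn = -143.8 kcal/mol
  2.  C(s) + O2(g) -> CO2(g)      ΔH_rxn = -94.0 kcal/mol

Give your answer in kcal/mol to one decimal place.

ΔH_rxn = -337.4 kcal/mol

eq. 1 × 3 (×3 to match 3 MgO(s) in the target): (3)·(-143.8) = -431.4 kcal/mol
eq. 2 reversed (reverse to put CO2(g) on the reactant side): +94.0 kcal/mol
Since enthalpy is a state function, ΔH_rxn = (3)·(-143.8) + (-1)·(-94.0) = -337.4 kcal/mol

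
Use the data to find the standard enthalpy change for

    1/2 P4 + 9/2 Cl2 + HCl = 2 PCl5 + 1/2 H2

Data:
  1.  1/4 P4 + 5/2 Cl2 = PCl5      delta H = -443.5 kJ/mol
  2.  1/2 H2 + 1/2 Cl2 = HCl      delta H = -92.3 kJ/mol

eq. 1 × 2: (2)·(-443.5) = -887.0 kJ/mol
eq. 2 reversed: +92.3 kJ/mol
delta H = (2)·(-443.5) + (-1)·(-92.3) = -794.7 kJ/mol

delta H = -794.7 kJ/mol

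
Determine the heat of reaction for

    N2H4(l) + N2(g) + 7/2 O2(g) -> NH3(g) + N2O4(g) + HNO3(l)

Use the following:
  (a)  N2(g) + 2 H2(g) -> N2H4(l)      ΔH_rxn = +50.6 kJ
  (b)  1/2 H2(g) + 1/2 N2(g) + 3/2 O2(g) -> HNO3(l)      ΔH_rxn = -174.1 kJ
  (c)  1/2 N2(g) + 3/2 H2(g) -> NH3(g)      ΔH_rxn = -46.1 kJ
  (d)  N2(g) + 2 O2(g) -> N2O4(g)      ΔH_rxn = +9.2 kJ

(a) reversed (reverse to put N2H4(l) on the reactant side): -50.6 kJ
(b) as written (HNO3(l) already on the product side): -174.1 kJ
(c) as written (NH3(g) already on the product side): -46.1 kJ
(d) as written (N2O4(g) already on the product side): +9.2 kJ
ΔH_rxn = (-1)·(+50.6) + (1)·(-174.1) + (1)·(-46.1) + (1)·(+9.2) = -261.6 kJ

ΔH_rxn = -261.6 kJ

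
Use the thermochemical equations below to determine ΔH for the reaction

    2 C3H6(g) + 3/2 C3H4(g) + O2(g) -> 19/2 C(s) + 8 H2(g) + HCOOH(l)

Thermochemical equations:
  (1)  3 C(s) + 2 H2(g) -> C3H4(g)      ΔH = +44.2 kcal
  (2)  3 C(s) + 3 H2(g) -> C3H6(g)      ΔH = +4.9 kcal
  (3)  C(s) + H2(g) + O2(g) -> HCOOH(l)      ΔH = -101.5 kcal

ΔH = -177.6 kcal

(1) reversed and × 3/2 (reverse to put C3H4(g) on the reactant side; ×3/2 to match 3/2 C3H4(g) in the target): (-3/2)·(+44.2) = -66.3 kcal
(2) reversed and × 2 (C3H6(g) must end up as a reactant; ×2 to match 2 C3H6(g) in the target): (-2)·(+4.9) = -9.8 kcal
(3) as written (HCOOH(l) already on the product side): -101.5 kcal
By Hess's law, ΔH = (-66.3) + (-9.8) + (-101.5) = -177.6 kcal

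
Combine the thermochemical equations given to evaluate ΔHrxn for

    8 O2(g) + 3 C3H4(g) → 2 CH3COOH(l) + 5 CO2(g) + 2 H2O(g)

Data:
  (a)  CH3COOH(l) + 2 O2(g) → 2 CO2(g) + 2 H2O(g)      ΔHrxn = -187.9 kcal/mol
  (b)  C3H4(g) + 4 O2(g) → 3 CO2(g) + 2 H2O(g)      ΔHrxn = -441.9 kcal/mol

(a) reversed and × 2 (CH3COOH(l) must end up as a product; ×2 to match 2 CH3COOH(l) in the target): (-2)·(-187.9) = +375.8 kcal/mol
(b) × 3 (×3 to match 3 C3H4(g) in the target): (3)·(-441.9) = -1325.7 kcal/mol
Since enthalpy is a state function, ΔHrxn = (-2)·(-187.9) + (3)·(-441.9) = -949.9 kcal/mol

ΔHrxn = -949.9 kcal/mol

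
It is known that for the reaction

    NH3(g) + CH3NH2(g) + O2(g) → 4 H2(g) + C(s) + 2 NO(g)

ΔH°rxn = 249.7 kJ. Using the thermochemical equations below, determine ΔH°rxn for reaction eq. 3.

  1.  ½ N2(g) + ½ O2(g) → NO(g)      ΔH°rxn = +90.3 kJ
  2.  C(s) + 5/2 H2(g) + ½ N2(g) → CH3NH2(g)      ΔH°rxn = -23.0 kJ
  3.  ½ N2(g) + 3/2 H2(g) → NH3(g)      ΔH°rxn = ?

ΔH°rxn = -46.1 kJ

eq. 1 × 2 (×2 to match 2 NO(g) in the target): (2)·(+90.3) = +180.6 kJ
eq. 2 reversed (reverse to put CH3NH2(g) on the reactant side): +23.0 kJ
eq. 3 reversed (NH3(g) must end up as a reactant): contributes −x
+249.7 = (+180.6) + (+23.0) − x
x = (+249.7 − (+203.6)) / (-1) = -46.1 kJ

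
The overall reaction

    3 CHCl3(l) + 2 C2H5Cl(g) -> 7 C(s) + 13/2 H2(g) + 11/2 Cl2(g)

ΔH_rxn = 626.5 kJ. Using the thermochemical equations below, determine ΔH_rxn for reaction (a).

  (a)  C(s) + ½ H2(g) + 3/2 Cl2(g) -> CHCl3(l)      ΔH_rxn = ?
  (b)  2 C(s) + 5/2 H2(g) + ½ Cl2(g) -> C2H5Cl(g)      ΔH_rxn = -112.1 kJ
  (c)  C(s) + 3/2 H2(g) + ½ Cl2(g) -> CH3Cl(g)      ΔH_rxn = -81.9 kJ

ΔH_rxn = -134.1 kJ

(a) reversed and × 3: contributes −3·x
(b) reversed and × 2: (-2)·(-112.1) = +224.2 kJ
(c): not needed.
+626.5 = (+224.2) − 3·x
x = (+626.5 − (+224.2)) / (-3) = -134.1 kJ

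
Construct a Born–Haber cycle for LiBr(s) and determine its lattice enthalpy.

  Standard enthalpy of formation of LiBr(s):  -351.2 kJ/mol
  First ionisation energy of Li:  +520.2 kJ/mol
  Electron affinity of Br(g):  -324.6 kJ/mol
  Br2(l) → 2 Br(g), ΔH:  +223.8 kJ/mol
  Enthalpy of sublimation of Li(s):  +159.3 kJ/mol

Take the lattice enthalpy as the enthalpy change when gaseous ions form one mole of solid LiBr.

ΔHf° = 1·ΔHsub + 1·(ΣIE) + 1/2·D(Br2) + 1·EA + U
-351.2 = 1·(+159.3) + 1·(+520.2) + 1/2·(+223.8) + 1·(-324.6) + U
U = -351.2 − (+466.8) = -818.0 kJ/mol

U = -818.0 kJ/mol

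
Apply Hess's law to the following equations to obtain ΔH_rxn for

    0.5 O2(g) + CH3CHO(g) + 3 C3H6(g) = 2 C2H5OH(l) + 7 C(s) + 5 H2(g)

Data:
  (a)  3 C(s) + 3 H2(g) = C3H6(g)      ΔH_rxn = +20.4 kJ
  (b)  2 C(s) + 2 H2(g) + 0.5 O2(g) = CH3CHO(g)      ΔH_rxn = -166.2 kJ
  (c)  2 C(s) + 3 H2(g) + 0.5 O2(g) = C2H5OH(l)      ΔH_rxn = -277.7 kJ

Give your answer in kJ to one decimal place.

(a) reversed and × 3 (reverse to put C3H6(g) on the reactant side; scale by 3 for the 3 C3H6(g)): (-3)·(+20.4) = -61.2 kJ
(b) reversed (reverse to put CH3CHO(g) on the reactant side): +166.2 kJ
(c) × 2 (×2 to match 2 C2H5OH(l) in the target): (2)·(-277.7) = -555.4 kJ
By Hess's law, ΔH_rxn = (-3)·(+20.4) + (-1)·(-166.2) + (2)·(-277.7) = -450.4 kJ

ΔH_rxn = -450.4 kJ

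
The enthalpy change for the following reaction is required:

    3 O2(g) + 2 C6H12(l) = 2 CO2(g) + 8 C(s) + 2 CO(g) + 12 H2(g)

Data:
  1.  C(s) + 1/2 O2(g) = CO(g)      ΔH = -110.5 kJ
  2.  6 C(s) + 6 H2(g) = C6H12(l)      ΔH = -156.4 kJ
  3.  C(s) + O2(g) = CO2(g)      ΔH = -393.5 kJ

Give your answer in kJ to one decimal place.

eq. 1 × 2: (2)·(-110.5) = -221.0 kJ
eq. 2 reversed and × 2: (-2)·(-156.4) = +312.8 kJ
eq. 3 × 2: (2)·(-393.5) = -787.0 kJ
By Hess's law, ΔH = (-221.0) + (+312.8) + (-787.0) = -695.2 kJ

ΔH = -695.2 kJ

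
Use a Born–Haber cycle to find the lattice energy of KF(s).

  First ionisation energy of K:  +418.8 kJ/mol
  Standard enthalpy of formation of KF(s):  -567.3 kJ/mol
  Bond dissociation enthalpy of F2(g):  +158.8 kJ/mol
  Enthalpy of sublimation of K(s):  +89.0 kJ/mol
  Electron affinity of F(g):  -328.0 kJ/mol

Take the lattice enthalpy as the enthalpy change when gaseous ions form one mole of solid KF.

ΔHf° = 1·ΔHsub + 1·(ΣIE) + 1/2·D(F2) + 1·EA + U
-567.3 = 1·(+89.0) + 1·(+418.8) + 1/2·(+158.8) + 1·(-328.0) + U
U = -567.3 − (+259.2) = -826.5 kJ/mol

U = -826.5 kJ/mol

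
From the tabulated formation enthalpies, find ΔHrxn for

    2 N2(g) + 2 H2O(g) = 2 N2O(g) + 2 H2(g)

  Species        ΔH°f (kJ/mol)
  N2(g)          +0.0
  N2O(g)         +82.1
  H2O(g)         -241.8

ΔHrxn = 647.8 kJ/mol

Products: 2·(+82.1) + 2·(+0.0) = +164.2
Reactants: 2·(+0.0) + 2·(-241.8) = -483.6
ΔHrxn = (+164.2) − (-483.6) = 647.8 kJ/mol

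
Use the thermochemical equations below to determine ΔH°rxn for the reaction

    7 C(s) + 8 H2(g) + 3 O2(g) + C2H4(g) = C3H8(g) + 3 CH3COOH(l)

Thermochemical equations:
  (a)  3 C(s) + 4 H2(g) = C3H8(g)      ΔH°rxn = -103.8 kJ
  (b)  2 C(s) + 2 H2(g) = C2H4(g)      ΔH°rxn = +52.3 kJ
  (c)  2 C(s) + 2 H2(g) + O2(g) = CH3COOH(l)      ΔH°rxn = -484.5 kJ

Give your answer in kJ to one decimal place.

ΔH°rxn = -1609.6 kJ

(a) as written (C3H8(g) already on the product side): -103.8 kJ
(b) reversed (reverse to put C2H4(g) on the reactant side): -52.3 kJ
(c) × 3 (scale by 3 for the 3 CH3COOH(l)): (3)·(-484.5) = -1453.5 kJ
Summing the manipulated equations, ΔH°rxn = (-103.8) + (-52.3) + (-1453.5) = -1609.6 kJ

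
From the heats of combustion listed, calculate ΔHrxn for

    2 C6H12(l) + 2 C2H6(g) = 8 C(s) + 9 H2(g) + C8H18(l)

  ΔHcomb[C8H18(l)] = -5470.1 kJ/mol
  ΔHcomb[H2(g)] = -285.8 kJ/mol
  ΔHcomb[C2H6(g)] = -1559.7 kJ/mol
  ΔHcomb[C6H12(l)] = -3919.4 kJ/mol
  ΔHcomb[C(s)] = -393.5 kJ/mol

Using ΔH = Σ nΔHc°(reactants) − Σ nΔHc°(products):
= [2·(-3919.4) + 2·(-1559.7)] − [8·(-393.5) + 9·(-285.8) + 1·(-5470.1)]
= 232.1 kJ/mol

ΔHrxn = 232.1 kJ/mol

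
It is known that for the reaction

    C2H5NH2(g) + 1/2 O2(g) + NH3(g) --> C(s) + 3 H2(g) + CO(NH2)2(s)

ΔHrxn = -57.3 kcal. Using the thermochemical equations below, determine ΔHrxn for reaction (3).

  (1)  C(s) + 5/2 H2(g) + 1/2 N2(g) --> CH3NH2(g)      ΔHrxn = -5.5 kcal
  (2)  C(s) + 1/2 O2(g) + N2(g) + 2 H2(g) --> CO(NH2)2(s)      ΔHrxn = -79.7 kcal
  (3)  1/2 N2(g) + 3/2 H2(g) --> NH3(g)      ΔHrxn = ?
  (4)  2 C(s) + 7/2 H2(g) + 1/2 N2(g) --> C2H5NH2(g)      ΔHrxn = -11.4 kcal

(1): not needed (CH3NH2(g) appears nowhere else).
(2) as written (CO(NH2)2(s) already on the product side): -79.7 kcal
(3) reversed (NH3(g) must end up as a reactant): contributes −x
(4) reversed (C2H5NH2(g) must end up as a reactant): +11.4 kcal
-57.3 = (-79.7) + (+11.4) − x
x = (-57.3 − (-68.3)) / (-1) = -11.0 kcal

ΔHrxn = -11.0 kcal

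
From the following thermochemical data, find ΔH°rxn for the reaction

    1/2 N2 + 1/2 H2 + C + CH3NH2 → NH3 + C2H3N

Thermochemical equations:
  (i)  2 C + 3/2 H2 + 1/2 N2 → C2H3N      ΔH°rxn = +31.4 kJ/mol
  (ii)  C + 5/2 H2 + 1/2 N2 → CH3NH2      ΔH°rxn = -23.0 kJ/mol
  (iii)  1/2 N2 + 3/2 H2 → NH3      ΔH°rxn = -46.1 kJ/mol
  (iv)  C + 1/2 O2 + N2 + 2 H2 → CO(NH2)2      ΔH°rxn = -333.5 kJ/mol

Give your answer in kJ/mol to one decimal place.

(i) as written: +31.4 kJ/mol
(ii) reversed: +23.0 kJ/mol
(iii) as written: -46.1 kJ/mol
(iv): not needed.
ΔH°rxn = (1)·(+31.4) + (-1)·(-23.0) + (1)·(-46.1) = 8.3 kJ/mol

ΔH°rxn = 8.3 kJ/mol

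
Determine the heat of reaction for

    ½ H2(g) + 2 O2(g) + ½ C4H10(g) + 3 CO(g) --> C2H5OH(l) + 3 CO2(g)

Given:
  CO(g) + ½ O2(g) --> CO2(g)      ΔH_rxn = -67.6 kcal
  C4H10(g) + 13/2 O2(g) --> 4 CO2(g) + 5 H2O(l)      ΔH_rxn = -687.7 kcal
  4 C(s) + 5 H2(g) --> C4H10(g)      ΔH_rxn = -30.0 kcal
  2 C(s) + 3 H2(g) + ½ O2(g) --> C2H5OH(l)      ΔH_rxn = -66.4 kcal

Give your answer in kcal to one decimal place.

equation 1 × 3: (3)·(-67.6) = -202.8 kcal
equation 2: not needed.
equation 3 reversed and × 1/2: (-1/2)·(-30.0) = +15.0 kcal
equation 4 as written: -66.4 kcal
By Hess's law, ΔH_rxn = (-202.8) + (+15.0) + (-66.4) = -254.2 kcal

ΔH_rxn = -254.2 kcal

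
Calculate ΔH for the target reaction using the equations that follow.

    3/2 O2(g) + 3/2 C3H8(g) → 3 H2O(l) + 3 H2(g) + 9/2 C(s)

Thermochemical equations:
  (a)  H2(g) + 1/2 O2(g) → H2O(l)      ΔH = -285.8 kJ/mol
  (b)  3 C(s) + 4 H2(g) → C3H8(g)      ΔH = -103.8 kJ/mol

(a) × 3: (3)·(-285.8) = -857.4 kJ/mol
(b) reversed and × 3/2: (-3/2)·(-103.8) = +155.7 kJ/mol
ΔH = (3)·(-285.8) + (-3/2)·(-103.8) = -701.7 kJ/mol

ΔH = -701.7 kJ/mol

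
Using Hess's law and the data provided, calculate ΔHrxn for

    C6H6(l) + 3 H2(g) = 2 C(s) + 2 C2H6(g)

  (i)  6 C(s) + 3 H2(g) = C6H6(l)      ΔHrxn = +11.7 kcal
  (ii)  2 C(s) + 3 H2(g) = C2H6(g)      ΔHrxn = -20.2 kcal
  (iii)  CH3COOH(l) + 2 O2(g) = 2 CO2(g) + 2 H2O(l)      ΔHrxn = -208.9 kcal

ΔHrxn = -52.1 kcal

(i) reversed: -11.7 kcal
(ii) × 2: (2)·(-20.2) = -40.4 kcal
(iii): not needed.
Summing the manipulated equations, ΔHrxn = (-1)·(+11.7) + (2)·(-20.2) = -52.1 kcal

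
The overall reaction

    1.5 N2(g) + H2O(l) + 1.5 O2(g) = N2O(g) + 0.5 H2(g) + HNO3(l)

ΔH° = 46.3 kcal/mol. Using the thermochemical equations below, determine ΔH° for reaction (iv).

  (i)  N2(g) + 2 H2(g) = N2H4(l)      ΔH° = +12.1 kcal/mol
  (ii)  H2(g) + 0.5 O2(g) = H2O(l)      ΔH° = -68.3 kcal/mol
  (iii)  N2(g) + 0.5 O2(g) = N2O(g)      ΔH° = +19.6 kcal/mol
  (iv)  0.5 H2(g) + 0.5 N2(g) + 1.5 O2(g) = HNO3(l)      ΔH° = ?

(i): not needed (N2H4(l) appears nowhere else).
(ii) reversed (H2O(l) must end up as a reactant): +68.3 kcal/mol
(iii) as written (N2O(g) already on the product side): +19.6 kcal/mol
(iv) as written (HNO3(l) already on the product side): contributes x
+46.3 = (+68.3) + (+19.6) + x
x = (+46.3 − (+87.9)) / (1) = -41.6 kcal/mol

ΔH° = -41.6 kcal/mol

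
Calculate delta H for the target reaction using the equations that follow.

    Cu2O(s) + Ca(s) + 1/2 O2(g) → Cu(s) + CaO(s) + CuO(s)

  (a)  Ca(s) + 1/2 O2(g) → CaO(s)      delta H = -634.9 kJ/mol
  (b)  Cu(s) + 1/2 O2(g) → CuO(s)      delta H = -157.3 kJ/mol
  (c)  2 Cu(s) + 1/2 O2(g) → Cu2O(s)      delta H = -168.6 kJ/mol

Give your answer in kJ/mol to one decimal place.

delta H = -623.6 kJ/mol

(a) as written: -634.9 kJ/mol
(b) as written: -157.3 kJ/mol
(c) reversed: +168.6 kJ/mol
Combining the equations, delta H = (1)·(-634.9) + (1)·(-157.3) + (-1)·(-168.6) = -623.6 kJ/mol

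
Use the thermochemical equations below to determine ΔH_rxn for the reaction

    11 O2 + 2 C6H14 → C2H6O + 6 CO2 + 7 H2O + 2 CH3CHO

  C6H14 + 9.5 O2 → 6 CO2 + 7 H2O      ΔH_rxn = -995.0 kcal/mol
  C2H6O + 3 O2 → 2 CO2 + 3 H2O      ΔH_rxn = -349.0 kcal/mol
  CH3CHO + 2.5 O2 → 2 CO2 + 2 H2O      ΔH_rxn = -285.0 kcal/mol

ΔH_rxn = -1071.0 kcal/mol

equation 1 × 2: (2)·(-995.0) = -1990.0 kcal/mol
equation 2 reversed: +349.0 kcal/mol
equation 3 reversed and × 2: (-2)·(-285.0) = +570.0 kcal/mol
Since enthalpy is a state function, ΔH_rxn = (2)·(-995.0) + (-1)·(-349.0) + (-2)·(-285.0) = -1071.0 kcal/mol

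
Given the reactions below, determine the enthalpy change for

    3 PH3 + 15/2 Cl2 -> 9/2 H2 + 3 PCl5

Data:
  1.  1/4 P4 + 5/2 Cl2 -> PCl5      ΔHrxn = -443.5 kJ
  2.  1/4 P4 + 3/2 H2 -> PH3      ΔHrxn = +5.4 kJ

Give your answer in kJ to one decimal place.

ΔHrxn = -1346.7 kJ

eq. 1 × 3 (×3 to match 3 PCl5 in the target): (3)·(-443.5) = -1330.5 kJ
eq. 2 reversed and × 3 (PH3 must end up as a reactant; scale by 3 for the 3 PH3): (-3)·(+5.4) = -16.2 kJ
ΔHrxn = (-1330.5) + (-16.2) = -1346.7 kJ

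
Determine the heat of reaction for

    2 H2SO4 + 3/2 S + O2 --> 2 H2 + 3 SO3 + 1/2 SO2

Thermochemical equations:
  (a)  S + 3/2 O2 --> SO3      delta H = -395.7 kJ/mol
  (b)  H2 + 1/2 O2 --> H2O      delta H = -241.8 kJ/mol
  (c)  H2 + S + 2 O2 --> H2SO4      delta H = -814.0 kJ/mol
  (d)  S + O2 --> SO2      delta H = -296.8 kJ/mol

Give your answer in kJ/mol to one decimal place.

delta H = 292.5 kJ/mol

(a) × 3 (×3 to match 3 SO3 in the target): (3)·(-395.7) = -1187.1 kJ/mol
(b): not needed (H2O appears nowhere else).
(c) reversed and × 2 (H2SO4 must end up as a reactant; ×2 to match 2 H2SO4 in the target): (-2)·(-814.0) = +1628.0 kJ/mol
(d) × 1/2 (scale by 1/2 for the 1/2 SO2): (1/2)·(-296.8) = -148.4 kJ/mol
Summing the manipulated equations, delta H = (-1187.1) + (+1628.0) + (-148.4) = 292.5 kJ/mol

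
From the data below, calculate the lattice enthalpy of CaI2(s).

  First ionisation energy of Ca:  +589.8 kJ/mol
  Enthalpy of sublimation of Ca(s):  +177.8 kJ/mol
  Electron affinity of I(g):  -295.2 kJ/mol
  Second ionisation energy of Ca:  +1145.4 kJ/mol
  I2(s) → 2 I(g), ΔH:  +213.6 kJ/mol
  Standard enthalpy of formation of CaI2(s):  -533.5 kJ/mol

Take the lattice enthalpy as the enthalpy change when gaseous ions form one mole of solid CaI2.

U = -2069.7 kJ/mol

ΔHf° = 1·ΔHsub + 1·(ΣIE) + 1·D(I2) + 2·EA + U
-533.5 = 1·(+177.8) + 1·(+1735.2) + 1·(+213.6) + 2·(-295.2) + U
U = -533.5 − (+1536.2) = -2069.7 kJ/mol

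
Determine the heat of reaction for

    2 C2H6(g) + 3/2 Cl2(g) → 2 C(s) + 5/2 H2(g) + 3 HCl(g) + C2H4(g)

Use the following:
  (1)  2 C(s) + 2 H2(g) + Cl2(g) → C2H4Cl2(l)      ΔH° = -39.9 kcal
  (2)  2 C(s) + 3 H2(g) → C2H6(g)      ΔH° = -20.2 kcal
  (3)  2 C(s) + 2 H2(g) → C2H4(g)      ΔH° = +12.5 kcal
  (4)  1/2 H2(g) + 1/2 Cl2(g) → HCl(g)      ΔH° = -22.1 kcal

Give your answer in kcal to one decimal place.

ΔH° = -13.4 kcal

(1): not needed.
(2) reversed and × 2: (-2)·(-20.2) = +40.4 kcal
(3) as written: +12.5 kcal
(4) × 3: (3)·(-22.1) = -66.3 kcal
Since enthalpy is a state function, ΔH° = (+40.4) + (+12.5) + (-66.3) = -13.4 kcal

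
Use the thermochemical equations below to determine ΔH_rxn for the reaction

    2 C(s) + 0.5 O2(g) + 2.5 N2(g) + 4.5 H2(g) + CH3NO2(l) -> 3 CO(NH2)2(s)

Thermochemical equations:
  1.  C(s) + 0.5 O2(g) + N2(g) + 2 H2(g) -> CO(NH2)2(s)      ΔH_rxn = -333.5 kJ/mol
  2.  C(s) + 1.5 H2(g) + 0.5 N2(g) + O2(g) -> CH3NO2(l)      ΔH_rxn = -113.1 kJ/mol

ΔH_rxn = -887.4 kJ/mol

eq. 1 × 3 (×3 to match 3 CO(NH2)2(s) in the target): (3)·(-333.5) = -1000.5 kJ/mol
eq. 2 reversed (reverse to put CH3NO2(l) on the reactant side): +113.1 kJ/mol
Combining the equations, ΔH_rxn = (3)·(-333.5) + (-1)·(-113.1) = -887.4 kJ/mol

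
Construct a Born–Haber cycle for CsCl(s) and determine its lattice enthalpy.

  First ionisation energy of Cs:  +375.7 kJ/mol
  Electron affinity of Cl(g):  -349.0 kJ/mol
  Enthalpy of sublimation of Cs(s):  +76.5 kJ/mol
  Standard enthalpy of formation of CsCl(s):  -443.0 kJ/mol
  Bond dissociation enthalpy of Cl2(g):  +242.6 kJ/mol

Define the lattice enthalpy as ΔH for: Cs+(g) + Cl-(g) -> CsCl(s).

ΔHf° = 1·ΔHsub + 1·(ΣIE) + 1/2·D(Cl2) + 1·EA + U
-443.0 = 1·(+76.5) + 1·(+375.7) + 1/2·(+242.6) + 1·(-349.0) + U
U = -443.0 − (+224.5) = -667.5 kJ/mol

U = -667.5 kJ/mol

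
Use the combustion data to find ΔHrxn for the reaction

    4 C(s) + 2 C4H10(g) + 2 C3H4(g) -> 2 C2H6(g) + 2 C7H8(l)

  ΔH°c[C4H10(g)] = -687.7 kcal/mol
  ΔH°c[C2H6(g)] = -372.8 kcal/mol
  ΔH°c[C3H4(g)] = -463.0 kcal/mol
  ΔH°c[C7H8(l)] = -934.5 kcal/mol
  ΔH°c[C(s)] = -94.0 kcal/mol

ΔHrxn = -62.8 kcal/mol

Using ΔH = Σ nΔHc°(reactants) − Σ nΔHc°(products):
= [4·(-94.0) + 2·(-687.7) + 2·(-463.0)] − [2·(-372.8) + 2·(-934.5)]
= -62.8 kcal/mol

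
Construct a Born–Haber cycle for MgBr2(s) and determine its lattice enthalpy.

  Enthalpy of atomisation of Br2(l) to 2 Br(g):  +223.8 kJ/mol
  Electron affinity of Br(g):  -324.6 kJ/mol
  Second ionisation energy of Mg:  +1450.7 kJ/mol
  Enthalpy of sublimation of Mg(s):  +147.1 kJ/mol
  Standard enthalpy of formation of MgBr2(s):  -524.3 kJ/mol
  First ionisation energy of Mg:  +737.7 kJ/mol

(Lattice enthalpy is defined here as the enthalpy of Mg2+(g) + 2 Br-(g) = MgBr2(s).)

ΔHf° = 1·ΔHsub + 1·(ΣIE) + 1·D(Br2) + 2·EA + U
-524.3 = 1·(+147.1) + 1·(+2188.4) + 1·(+223.8) + 2·(-324.6) + U
U = -524.3 − (+1910.1) = -2434.4 kJ/mol

U = -2434.4 kJ/mol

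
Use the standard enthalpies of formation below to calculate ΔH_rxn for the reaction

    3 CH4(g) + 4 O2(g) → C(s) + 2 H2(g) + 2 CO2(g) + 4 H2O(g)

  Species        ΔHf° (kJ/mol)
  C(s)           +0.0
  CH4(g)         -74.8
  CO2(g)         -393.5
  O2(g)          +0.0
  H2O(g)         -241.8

ΔH°rxn = Σ nΔHf°(products) − Σ nΔHf°(reactants).
Products: 1·(+0.0) + 2·(+0.0) + 2·(-393.5) + 4·(-241.8) = -1754.2
Reactants: 3·(-74.8) + 4·(+0.0) = -224.4
ΔH_rxn = (-1754.2) − (-224.4) = -1529.8 kJ/mol

ΔH_rxn = -1529.8 kJ/mol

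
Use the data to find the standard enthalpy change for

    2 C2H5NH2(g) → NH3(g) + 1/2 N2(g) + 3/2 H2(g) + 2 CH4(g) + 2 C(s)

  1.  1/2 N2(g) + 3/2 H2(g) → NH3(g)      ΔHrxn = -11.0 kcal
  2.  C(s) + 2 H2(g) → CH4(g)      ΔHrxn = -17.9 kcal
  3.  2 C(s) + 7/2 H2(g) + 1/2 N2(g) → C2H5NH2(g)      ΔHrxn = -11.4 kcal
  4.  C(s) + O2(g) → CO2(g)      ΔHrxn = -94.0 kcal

ΔHrxn = -24.0 kcal

eq. 1 as written (NH3(g) already on the product side): -11.0 kcal
eq. 2 × 2 (scale by 2 for the 2 CH4(g)): (2)·(-17.9) = -35.8 kcal
eq. 3 reversed and × 2 (reverse to put C2H5NH2(g) on the reactant side; scale by 2 for the 2 C2H5NH2(g)): (-2)·(-11.4) = +22.8 kcal
eq. 4: not needed (CO2(g) appears nowhere else).
Since enthalpy is a state function, ΔHrxn = (1)·(-11.0) + (2)·(-17.9) + (-2)·(-11.4) = -24.0 kcal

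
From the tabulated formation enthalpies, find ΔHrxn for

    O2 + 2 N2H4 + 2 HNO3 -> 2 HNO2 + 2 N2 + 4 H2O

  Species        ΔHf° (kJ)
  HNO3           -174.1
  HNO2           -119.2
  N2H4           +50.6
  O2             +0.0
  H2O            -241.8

ΔHrxn = -958.6 kJ

Products: 2·(-119.2) + 2·(+0.0) + 4·(-241.8) = -1205.6
Reactants: 1·(+0.0) + 2·(+50.6) + 2·(-174.1) = -247.0
ΔHrxn = (-1205.6) − (-247.0) = -958.6 kJ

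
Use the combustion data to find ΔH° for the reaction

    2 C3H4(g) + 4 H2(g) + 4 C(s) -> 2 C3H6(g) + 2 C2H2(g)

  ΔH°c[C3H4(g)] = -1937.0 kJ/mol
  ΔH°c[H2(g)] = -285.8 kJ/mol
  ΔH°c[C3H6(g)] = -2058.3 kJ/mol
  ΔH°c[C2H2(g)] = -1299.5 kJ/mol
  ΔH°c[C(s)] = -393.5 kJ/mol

ΔH° = 124.4 kJ/mol

Using ΔH = Σ nΔHc°(reactants) − Σ nΔHc°(products):
= [2·(-1937.0) + 4·(-285.8) + 4·(-393.5)] − [2·(-2058.3) + 2·(-1299.5)]
= 124.4 kJ/mol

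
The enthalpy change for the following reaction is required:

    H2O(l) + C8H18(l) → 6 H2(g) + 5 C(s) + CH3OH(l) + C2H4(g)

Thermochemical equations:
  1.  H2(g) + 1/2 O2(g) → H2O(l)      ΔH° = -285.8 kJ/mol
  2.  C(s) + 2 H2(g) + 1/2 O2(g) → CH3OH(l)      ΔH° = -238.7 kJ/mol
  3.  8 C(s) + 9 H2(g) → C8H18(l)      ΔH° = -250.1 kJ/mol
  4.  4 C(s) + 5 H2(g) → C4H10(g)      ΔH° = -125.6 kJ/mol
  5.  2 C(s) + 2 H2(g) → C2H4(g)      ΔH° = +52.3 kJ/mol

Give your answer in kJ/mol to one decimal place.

eq. 1 reversed (reverse to put H2O(l) on the reactant side): +285.8 kJ/mol
eq. 2 as written (CH3OH(l) already on the product side): -238.7 kJ/mol
eq. 3 reversed (C8H18(l) must end up as a reactant): +250.1 kJ/mol
eq. 4: not needed (C4H10(g) appears nowhere else).
eq. 5 as written (C2H4(g) already on the product side): +52.3 kJ/mol
Since enthalpy is a state function, ΔH° = (+285.8) + (-238.7) + (+250.1) + (+52.3) = 349.5 kJ/mol

ΔH° = 349.5 kJ/mol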